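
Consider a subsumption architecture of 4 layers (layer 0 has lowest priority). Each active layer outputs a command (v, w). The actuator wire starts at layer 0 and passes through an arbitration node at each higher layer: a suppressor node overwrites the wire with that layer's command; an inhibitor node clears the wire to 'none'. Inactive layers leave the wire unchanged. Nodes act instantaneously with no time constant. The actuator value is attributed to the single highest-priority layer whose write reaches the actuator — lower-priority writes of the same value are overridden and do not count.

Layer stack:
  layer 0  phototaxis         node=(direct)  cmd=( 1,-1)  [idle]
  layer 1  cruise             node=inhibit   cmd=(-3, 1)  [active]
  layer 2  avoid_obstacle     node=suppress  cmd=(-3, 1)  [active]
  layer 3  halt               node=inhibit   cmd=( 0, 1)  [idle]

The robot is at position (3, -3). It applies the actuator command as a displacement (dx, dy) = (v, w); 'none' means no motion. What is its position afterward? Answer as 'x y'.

0 -2

[0] phototaxis off; wire := none
[1] cruise on (inhibit); wire := none
[2] avoid_obstacle on (suppress); wire := (-3, 1)
[3] halt off; pass (-3, 1)
output (-3, 1)
position: (3, -3) + (-3, 1) = (0, -2)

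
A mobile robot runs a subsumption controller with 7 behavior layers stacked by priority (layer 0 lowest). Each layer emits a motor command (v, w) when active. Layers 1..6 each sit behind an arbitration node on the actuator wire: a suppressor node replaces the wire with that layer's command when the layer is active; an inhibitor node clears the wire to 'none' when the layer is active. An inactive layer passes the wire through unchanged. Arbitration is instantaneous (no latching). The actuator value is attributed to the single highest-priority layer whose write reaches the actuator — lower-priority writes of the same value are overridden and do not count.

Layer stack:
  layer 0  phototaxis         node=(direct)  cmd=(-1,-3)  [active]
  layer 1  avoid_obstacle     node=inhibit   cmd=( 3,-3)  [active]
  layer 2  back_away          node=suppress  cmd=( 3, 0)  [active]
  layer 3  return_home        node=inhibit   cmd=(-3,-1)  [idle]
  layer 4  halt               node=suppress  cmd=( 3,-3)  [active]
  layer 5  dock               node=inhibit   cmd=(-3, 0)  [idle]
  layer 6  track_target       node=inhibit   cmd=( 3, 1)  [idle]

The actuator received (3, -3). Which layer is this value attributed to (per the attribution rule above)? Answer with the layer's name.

[0] phototaxis on; wire := (-1, -3)
[1] avoid_obstacle on (inhibit); wire := none
[2] back_away on (suppress); wire := (3, 0)
[3] return_home off; pass (3, 0)
[4] halt on (suppress); wire := (3, -3)
[5] dock off; pass (3, -3)
[6] track_target off; pass (3, -3)
output (3, -3)
last writer: layer 4 = halt

halt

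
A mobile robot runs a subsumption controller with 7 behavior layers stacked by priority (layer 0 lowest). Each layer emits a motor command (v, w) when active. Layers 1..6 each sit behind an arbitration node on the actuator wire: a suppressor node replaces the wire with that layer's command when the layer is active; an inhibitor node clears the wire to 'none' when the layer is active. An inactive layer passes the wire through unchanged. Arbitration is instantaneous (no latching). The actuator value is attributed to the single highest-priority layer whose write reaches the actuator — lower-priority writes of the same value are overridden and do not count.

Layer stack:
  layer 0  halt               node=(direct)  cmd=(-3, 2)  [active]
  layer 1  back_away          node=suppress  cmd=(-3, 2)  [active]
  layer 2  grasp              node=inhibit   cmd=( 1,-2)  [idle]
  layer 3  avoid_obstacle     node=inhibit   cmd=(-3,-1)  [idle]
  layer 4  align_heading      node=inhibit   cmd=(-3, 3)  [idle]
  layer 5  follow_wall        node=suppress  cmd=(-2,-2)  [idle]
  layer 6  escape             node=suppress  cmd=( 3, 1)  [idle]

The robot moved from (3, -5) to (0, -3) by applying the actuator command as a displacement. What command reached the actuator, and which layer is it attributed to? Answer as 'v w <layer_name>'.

displacement = (0, -3) − (3, -5) = (-3, 2)
[0] halt on; wire := (-3, 2)
[1] back_away on (suppress); wire := (-3, 2)
[2] grasp off; pass (-3, 2)
[3] avoid_obstacle off; pass (-3, 2)
[4] align_heading off; pass (-3, 2)
[5] follow_wall off; pass (-3, 2)
[6] escape off; pass (-3, 2)
output (-3, 2) — from layer 1 (back_away)

-3 2 back_away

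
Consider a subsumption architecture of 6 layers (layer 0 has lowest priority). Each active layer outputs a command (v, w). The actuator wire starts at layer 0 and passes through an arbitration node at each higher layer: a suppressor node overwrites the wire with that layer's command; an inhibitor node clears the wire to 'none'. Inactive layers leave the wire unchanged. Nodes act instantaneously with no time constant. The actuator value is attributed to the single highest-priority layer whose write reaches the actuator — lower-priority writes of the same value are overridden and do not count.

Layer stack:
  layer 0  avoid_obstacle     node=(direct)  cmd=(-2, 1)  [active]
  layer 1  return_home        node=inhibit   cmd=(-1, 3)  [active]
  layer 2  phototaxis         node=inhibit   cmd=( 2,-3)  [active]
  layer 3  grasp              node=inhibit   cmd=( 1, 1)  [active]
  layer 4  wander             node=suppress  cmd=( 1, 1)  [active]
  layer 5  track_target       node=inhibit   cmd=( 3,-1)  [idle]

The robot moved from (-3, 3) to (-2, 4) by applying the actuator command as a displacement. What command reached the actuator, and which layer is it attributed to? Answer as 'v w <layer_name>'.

displacement = (-2, 4) − (-3, 3) = (1, 1)
L0 avoid_obstacle: active, feeds wire = (-2, 1)
L1 return_home: active, inhibitor → wire = none
L2 phototaxis: active, inhibitor → wire = none
L3 grasp: active, inhibitor → wire = none
L4 wander: active, suppressor → wire = (1, 1)
L5 track_target: idle → wire stays (1, 1)
actuator = (1, 1) — from layer 4 (wander)

1 1 wander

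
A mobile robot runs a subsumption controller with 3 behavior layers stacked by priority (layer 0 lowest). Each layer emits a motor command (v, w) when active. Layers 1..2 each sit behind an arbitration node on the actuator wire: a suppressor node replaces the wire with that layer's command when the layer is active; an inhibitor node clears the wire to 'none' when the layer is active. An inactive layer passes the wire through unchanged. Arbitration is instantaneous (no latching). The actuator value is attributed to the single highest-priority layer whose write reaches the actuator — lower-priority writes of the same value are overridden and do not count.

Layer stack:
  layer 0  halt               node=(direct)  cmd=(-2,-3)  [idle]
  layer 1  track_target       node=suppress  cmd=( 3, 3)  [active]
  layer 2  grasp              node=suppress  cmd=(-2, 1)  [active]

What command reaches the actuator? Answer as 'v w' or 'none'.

-2 1

L0 halt: idle → wire = none
L1 track_target: active, suppressor → wire = (3, 3)
L2 grasp: active, suppressor → wire = (-2, 1)
actuator = (-2, 1)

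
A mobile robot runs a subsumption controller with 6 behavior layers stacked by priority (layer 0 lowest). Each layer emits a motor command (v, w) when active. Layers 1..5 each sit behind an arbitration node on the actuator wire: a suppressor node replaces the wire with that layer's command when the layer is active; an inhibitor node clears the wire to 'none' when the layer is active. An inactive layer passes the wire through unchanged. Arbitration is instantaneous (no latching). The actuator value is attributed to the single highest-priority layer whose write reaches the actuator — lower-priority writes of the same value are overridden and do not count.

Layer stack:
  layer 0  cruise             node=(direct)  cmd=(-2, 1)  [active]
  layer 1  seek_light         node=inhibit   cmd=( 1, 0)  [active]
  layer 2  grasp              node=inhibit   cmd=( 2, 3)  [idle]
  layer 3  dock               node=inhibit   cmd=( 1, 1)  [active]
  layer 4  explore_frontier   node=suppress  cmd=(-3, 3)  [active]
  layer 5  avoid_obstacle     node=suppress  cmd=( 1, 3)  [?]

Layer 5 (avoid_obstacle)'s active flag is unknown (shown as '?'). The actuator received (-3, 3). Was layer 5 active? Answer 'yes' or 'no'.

If layer 5 is active=yes:
  actuator would be (1, 3)
If layer 5 is active=no:
  actuator would be (-3, 3)
Observed (-3, 3), so layer 5 was idle.

no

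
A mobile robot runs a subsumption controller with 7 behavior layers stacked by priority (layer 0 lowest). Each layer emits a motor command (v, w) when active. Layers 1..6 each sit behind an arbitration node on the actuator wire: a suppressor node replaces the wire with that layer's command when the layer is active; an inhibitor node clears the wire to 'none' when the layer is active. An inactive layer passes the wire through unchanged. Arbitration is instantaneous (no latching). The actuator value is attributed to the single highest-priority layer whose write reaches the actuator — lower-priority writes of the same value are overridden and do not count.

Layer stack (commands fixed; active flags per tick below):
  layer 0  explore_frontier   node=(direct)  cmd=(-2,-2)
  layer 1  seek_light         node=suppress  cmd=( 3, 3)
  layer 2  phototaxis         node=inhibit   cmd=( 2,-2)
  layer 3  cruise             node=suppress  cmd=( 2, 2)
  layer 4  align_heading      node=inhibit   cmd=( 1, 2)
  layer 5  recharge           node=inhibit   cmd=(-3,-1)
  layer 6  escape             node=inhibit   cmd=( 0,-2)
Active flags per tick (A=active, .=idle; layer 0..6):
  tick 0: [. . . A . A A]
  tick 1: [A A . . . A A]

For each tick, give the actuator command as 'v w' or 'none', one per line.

tick 0:
  L0 explore_frontier: idle → wire = none
  L1 seek_light: idle → wire stays none
  L2 phototaxis: idle → wire stays none
  L3 cruise: active, suppressor → wire = (2, 2)
  L4 align_heading: idle → wire stays (2, 2)
  L5 recharge: active, inhibitor → wire = none
  L6 escape: active, inhibitor → wire = none
  actuator = none
tick 1:
  L0 explore_frontier: active, feeds wire = (-2, -2)
  L1 seek_light: active, suppressor → wire = (3, 3)
  L2 phototaxis: idle → wire stays (3, 3)
  L3 cruise: idle → wire stays (3, 3)
  L4 align_heading: idle → wire stays (3, 3)
  L5 recharge: active, inhibitor → wire = none
  L6 escape: active, inhibitor → wire = none
  actuator = none

none
none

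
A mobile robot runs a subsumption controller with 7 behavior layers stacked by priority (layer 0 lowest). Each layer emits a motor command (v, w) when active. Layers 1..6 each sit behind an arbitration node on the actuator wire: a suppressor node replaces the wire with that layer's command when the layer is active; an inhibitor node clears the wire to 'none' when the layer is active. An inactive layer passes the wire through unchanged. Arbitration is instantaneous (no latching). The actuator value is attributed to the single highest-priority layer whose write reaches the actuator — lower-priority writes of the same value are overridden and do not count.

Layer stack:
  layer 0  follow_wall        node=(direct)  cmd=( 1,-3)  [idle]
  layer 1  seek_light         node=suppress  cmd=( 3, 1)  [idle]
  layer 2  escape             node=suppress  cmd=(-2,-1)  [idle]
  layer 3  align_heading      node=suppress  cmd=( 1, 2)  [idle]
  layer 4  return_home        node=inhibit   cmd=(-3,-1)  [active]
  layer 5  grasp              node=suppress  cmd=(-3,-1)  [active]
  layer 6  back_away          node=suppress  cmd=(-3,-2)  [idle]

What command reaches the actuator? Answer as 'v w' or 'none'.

[0] follow_wall off; wire := none
[1] seek_light off; pass none
[2] escape off; pass none
[3] align_heading off; pass none
[4] return_home on (inhibit); wire := none
[5] grasp on (suppress); wire := (-3, -1)
[6] back_away off; pass (-3, -1)
output (-3, -1)

-3 -1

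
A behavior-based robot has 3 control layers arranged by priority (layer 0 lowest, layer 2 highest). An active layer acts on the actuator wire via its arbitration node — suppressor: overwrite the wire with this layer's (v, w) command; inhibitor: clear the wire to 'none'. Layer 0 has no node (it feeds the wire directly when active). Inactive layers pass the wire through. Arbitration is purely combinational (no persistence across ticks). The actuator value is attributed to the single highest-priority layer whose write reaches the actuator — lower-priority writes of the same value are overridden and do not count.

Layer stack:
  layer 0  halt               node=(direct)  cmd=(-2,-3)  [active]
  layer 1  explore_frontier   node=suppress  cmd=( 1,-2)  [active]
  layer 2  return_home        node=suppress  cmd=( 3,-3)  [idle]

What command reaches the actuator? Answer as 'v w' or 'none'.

L0 halt: active, feeds wire = (-2, -3)
L1 explore_frontier: active, suppressor → wire = (1, -2)
L2 return_home: idle → wire stays (1, -2)
actuator = (1, -2)

1 -2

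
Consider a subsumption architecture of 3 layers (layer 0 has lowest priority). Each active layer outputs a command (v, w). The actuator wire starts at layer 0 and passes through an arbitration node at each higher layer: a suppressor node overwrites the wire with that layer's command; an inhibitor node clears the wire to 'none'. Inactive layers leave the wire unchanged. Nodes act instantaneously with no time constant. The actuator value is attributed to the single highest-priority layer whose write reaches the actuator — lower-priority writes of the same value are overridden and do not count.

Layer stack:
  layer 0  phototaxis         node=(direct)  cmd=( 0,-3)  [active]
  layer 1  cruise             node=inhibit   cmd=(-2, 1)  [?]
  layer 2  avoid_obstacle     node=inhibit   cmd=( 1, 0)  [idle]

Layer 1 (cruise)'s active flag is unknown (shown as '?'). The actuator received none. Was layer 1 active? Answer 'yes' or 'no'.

If layer 1 is active=yes:
  actuator would be none
If layer 1 is active=no:
  actuator would be (0, -3)
Observed none, so layer 1 was active.

yes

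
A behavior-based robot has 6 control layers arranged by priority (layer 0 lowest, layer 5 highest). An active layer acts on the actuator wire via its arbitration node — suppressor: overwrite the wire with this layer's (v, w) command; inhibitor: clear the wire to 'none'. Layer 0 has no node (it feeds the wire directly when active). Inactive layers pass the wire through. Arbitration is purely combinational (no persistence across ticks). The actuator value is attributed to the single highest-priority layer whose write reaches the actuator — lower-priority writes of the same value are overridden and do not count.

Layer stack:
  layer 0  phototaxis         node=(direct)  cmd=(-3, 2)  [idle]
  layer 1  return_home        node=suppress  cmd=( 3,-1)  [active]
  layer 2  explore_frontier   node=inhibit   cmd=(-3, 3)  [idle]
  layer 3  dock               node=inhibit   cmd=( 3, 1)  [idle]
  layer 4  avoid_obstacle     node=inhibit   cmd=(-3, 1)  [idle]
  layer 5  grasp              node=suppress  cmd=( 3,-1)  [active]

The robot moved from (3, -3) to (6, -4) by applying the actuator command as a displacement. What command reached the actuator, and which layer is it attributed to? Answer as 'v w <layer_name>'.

3 -1 grasp

displacement = (6, -4) − (3, -3) = (3, -1)
L0 phototaxis: idle → wire = none
L1 return_home: active, suppressor → wire = (3, -1)
L2 explore_frontier: idle → wire stays (3, -1)
L3 dock: idle → wire stays (3, -1)
L4 avoid_obstacle: idle → wire stays (3, -1)
L5 grasp: active, suppressor → wire = (3, -1)
actuator = (3, -1) — from layer 5 (grasp)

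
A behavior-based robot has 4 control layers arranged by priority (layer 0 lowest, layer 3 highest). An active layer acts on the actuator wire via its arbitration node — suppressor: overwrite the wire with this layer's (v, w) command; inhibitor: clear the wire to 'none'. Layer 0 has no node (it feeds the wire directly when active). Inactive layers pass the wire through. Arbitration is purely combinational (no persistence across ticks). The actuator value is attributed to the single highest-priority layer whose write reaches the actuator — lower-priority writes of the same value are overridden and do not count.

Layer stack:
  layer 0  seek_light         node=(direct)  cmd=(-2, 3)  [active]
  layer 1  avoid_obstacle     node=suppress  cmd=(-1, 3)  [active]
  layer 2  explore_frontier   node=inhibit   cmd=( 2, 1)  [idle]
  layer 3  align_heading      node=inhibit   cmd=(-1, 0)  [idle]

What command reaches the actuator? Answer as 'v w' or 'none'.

-1 3

layer 0 (seek_light) active — direct: (-2, 3)
layer 1 (avoid_obstacle) active — suppresses: (-1, 3)
layer 2 (explore_frontier) idle — unchanged: (-1, 3)
layer 3 (align_heading) idle — unchanged: (-1, 3)
→ actuator (-1, 3)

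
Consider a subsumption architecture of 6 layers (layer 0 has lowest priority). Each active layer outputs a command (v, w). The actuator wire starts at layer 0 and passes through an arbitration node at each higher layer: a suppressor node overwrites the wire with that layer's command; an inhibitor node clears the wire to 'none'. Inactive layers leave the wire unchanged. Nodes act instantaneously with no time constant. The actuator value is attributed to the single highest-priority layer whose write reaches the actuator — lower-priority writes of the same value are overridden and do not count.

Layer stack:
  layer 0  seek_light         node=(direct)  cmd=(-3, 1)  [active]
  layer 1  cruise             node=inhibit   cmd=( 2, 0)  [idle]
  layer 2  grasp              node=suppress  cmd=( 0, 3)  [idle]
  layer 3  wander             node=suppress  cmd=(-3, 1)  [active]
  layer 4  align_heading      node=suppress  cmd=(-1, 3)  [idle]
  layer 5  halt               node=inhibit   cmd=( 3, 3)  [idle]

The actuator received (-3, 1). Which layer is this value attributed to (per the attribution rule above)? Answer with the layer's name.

wander

[0] seek_light on; wire := (-3, 1)
[1] cruise off; pass (-3, 1)
[2] grasp off; pass (-3, 1)
[3] wander on (suppress); wire := (-3, 1)
[4] align_heading off; pass (-3, 1)
[5] halt off; pass (-3, 1)
output (-3, 1)
last writer: layer 3 = wander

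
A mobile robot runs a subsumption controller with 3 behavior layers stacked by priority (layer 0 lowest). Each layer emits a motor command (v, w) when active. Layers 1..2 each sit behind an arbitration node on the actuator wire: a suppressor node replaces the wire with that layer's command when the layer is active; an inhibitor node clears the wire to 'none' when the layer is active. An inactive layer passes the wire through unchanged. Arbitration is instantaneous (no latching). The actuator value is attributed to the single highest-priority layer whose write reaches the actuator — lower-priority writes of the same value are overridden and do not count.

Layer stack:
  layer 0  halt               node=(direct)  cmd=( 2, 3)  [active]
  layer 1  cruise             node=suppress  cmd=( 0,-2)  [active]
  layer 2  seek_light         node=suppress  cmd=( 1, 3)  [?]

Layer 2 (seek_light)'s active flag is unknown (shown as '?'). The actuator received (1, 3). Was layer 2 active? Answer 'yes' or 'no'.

If layer 2 is active=yes:
  actuator would be (1, 3)
If layer 2 is active=no:
  actuator would be (0, -2)
Observed (1, 3), so layer 2 was active.

yes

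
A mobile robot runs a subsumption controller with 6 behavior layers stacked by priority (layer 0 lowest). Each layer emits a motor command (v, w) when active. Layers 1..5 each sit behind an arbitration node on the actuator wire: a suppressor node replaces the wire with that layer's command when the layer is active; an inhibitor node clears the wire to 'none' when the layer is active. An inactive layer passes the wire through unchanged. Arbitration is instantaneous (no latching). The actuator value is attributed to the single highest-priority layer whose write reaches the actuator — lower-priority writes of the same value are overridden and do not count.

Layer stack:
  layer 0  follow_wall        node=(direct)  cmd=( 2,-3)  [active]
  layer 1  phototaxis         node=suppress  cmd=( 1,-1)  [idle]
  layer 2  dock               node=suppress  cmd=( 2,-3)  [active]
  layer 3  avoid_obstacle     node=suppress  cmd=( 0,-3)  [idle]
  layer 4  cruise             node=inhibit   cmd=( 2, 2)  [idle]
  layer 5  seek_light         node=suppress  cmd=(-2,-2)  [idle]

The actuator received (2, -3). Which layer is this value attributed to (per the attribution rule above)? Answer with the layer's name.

L0 follow_wall: active, feeds wire = (2, -3)
L1 phototaxis: idle → wire stays (2, -3)
L2 dock: active, suppressor → wire = (2, -3)
L3 avoid_obstacle: idle → wire stays (2, -3)
L4 cruise: idle → wire stays (2, -3)
L5 seek_light: idle → wire stays (2, -3)
actuator = (2, -3)
last writer: layer 2 = dock

dock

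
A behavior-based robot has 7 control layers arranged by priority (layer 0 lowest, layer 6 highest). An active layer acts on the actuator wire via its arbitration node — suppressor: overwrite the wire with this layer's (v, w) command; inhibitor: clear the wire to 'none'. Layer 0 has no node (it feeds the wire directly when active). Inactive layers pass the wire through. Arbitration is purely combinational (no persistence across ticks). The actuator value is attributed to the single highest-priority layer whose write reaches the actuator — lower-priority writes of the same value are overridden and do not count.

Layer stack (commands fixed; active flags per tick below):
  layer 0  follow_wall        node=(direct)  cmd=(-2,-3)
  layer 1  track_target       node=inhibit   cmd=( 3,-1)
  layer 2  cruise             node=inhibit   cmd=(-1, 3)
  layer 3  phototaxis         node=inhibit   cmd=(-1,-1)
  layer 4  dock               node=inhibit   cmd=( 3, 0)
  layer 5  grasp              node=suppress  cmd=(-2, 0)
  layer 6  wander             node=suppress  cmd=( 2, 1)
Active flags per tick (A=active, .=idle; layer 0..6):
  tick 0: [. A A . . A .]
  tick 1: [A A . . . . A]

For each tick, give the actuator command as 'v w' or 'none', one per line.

tick 0:
  [0] follow_wall off; wire := none
  [1] track_target on (inhibit); wire := none
  [2] cruise on (inhibit); wire := none
  [3] phototaxis off; pass none
  [4] dock off; pass none
  [5] grasp on (suppress); wire := (-2, 0)
  [6] wander off; pass (-2, 0)
  output (-2, 0)
tick 1:
  [0] follow_wall on; wire := (-2, -3)
  [1] track_target on (inhibit); wire := none
  [2] cruise off; pass none
  [3] phototaxis off; pass none
  [4] dock off; pass none
  [5] grasp off; pass none
  [6] wander on (suppress); wire := (2, 1)
  output (2, 1)

-2 0
2 1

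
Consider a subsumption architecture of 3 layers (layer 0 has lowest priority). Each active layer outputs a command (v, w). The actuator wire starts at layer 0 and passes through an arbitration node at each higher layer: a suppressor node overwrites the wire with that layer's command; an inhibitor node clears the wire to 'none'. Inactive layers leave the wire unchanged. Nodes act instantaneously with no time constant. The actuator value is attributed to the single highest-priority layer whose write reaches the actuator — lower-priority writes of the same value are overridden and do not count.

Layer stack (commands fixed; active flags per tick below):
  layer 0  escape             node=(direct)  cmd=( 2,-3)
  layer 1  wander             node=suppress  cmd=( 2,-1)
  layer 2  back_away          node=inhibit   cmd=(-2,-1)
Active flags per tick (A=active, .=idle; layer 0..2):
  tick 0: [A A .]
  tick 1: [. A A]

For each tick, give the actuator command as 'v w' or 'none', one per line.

tick 0:
  layer 0 (escape) active — direct: (2, -3)
  layer 1 (wander) active — suppresses: (2, -1)
  layer 2 (back_away) idle — unchanged: (2, -1)
  → actuator (2, -1)
tick 1:
  layer 0 (escape) idle — none
  layer 1 (wander) active — suppresses: (2, -1)
  layer 2 (back_away) active — inhibits: none
  → actuator none

2 -1
none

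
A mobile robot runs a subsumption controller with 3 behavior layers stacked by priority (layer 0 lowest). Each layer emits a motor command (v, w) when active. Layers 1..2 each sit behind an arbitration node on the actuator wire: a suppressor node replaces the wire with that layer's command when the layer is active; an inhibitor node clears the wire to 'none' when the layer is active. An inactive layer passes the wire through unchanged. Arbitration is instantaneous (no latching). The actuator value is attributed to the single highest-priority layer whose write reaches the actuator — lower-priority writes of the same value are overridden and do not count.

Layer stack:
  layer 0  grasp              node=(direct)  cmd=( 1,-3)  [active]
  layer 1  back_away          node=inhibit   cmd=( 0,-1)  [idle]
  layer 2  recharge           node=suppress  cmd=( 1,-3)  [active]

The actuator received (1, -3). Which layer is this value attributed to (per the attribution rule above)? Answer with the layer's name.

[0] grasp on; wire := (1, -3)
[1] back_away off; pass (1, -3)
[2] recharge on (suppress); wire := (1, -3)
output (1, -3)
last writer: layer 2 = recharge

recharge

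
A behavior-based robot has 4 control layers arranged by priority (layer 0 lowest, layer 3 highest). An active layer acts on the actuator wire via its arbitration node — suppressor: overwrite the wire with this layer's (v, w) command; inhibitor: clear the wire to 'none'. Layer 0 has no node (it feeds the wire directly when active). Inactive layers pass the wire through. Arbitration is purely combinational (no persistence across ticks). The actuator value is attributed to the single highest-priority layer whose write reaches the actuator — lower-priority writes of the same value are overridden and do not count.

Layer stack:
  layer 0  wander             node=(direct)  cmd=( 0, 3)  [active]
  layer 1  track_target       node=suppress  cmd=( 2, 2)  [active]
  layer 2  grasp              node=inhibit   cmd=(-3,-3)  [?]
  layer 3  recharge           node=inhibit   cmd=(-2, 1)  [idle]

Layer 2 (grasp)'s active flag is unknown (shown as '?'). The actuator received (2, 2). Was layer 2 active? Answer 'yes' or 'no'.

If layer 2 is active=yes:
  actuator would be none
If layer 2 is active=no:
  actuator would be (2, 2)
Observed (2, 2), so layer 2 was idle.

no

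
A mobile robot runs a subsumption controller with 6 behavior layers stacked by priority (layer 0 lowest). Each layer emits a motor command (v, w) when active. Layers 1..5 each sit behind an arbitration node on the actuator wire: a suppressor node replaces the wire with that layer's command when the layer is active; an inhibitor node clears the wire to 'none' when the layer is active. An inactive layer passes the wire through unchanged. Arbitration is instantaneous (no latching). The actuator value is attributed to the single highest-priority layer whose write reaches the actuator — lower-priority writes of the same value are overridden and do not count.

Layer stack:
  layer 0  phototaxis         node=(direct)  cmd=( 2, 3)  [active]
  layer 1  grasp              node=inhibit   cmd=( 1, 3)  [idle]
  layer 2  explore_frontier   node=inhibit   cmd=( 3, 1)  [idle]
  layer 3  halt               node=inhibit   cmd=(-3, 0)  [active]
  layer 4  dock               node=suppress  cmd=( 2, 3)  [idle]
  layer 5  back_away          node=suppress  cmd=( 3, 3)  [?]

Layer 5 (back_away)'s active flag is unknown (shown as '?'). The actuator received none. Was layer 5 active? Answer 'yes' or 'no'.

If layer 5 is active=yes:
  actuator would be (3, 3)
If layer 5 is active=no:
  actuator would be none
Observed none, so layer 5 was idle.

no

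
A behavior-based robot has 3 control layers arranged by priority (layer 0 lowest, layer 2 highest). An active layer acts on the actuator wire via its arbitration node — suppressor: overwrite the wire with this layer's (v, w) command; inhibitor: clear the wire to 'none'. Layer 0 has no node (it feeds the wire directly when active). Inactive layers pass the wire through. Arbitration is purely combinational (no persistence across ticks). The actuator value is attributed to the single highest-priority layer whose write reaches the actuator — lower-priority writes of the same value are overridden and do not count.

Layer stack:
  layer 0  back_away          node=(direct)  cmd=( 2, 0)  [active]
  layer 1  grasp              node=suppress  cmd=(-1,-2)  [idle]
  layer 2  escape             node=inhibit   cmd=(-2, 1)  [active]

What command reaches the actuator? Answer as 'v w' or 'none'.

none

[0] back_away on; wire := (2, 0)
[1] grasp off; pass (2, 0)
[2] escape on (inhibit); wire := none
output none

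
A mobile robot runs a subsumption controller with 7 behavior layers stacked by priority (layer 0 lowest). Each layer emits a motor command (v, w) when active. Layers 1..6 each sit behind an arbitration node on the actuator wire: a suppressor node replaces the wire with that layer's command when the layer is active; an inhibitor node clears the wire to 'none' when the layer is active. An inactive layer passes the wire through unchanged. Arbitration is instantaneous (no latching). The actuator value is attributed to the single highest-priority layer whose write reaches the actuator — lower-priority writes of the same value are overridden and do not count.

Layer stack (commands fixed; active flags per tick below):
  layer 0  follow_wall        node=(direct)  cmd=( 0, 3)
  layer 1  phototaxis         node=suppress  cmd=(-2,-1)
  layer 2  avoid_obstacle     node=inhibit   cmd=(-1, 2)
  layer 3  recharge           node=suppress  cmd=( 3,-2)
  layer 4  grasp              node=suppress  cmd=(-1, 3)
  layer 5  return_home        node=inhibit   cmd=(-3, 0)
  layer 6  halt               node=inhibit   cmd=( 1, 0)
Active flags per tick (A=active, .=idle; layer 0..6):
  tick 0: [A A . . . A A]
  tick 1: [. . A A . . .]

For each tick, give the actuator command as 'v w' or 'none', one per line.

none
3 -2

tick 0:
  [0] follow_wall on; wire := (0, 3)
  [1] phototaxis on (suppress); wire := (-2, -1)
  [2] avoid_obstacle off; pass (-2, -1)
  [3] recharge off; pass (-2, -1)
  [4] grasp off; pass (-2, -1)
  [5] return_home on (inhibit); wire := none
  [6] halt on (inhibit); wire := none
  output none
tick 1:
  [0] follow_wall off; wire := none
  [1] phototaxis off; pass none
  [2] avoid_obstacle on (inhibit); wire := none
  [3] recharge on (suppress); wire := (3, -2)
  [4] grasp off; pass (3, -2)
  [5] return_home off; pass (3, -2)
  [6] halt off; pass (3, -2)
  output (3, -2)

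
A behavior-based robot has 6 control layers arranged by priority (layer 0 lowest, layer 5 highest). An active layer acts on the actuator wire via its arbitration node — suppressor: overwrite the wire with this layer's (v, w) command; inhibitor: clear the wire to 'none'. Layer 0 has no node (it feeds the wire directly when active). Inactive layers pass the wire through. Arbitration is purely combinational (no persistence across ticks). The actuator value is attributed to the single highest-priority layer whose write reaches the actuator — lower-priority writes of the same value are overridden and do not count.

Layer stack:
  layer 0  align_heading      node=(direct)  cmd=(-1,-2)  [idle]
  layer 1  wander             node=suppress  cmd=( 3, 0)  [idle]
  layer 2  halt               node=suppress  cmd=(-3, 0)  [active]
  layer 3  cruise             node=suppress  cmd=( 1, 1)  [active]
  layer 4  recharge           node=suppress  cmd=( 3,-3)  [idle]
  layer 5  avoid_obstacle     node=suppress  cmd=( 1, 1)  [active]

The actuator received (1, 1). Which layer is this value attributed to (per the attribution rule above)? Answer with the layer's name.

avoid_obstacle

L0 align_heading: idle → wire = none
L1 wander: idle → wire stays none
L2 halt: active, suppressor → wire = (-3, 0)
L3 cruise: active, suppressor → wire = (1, 1)
L4 recharge: idle → wire stays (1, 1)
L5 avoid_obstacle: active, suppressor → wire = (1, 1)
actuator = (1, 1)
last writer: layer 5 = avoid_obstacle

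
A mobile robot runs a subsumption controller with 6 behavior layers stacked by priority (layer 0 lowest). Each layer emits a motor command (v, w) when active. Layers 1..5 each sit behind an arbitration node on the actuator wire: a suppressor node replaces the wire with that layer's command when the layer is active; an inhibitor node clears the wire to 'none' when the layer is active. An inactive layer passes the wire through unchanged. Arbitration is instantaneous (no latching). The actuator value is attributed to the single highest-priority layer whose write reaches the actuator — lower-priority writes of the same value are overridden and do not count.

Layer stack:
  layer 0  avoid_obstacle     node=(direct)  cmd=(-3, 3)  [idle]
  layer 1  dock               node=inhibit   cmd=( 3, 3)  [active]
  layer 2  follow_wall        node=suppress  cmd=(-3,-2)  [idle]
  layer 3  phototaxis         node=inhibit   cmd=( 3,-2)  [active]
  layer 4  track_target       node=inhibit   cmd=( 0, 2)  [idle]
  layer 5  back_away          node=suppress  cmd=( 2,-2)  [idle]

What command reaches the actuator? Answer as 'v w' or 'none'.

none

L0 avoid_obstacle: idle → wire = none
L1 dock: active, inhibitor → wire = none
L2 follow_wall: idle → wire stays none
L3 phototaxis: active, inhibitor → wire = none
L4 track_target: idle → wire stays none
L5 back_away: idle → wire stays none
actuator = none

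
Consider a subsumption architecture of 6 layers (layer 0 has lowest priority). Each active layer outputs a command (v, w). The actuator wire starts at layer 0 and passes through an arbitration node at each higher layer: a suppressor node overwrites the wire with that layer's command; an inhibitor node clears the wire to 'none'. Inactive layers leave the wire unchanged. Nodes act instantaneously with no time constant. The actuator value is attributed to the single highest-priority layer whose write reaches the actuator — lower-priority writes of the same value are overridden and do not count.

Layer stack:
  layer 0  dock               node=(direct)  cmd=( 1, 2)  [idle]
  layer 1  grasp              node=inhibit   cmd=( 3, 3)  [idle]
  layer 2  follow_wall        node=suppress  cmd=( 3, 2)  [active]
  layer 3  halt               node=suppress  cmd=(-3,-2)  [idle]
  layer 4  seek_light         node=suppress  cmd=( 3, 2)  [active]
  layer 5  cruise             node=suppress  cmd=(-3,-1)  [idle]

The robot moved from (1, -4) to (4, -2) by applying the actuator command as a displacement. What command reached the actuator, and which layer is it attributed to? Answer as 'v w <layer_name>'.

3 2 seek_light

displacement = (4, -2) − (1, -4) = (3, 2)
layer 0 (dock) idle — none
layer 1 (grasp) idle — unchanged: none
layer 2 (follow_wall) active — suppresses: (3, 2)
layer 3 (halt) idle — unchanged: (3, 2)
layer 4 (seek_light) active — suppresses: (3, 2)
layer 5 (cruise) idle — unchanged: (3, 2)
→ actuator (3, 2) — from layer 4 (seek_light)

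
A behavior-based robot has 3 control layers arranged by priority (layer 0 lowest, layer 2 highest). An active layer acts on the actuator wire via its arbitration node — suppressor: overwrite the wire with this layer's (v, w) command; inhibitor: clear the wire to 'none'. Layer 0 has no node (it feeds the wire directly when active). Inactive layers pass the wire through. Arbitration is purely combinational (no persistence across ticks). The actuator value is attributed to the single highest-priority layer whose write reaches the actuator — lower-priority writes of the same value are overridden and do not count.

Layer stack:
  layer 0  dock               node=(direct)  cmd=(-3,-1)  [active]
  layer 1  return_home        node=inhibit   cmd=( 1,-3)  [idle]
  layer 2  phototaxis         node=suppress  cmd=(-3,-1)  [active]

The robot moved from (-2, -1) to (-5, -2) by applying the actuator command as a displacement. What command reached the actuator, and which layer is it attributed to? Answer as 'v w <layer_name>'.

displacement = (-5, -2) − (-2, -1) = (-3, -1)
L0 dock: active, feeds wire = (-3, -1)
L1 return_home: idle → wire stays (-3, -1)
L2 phototaxis: active, suppressor → wire = (-3, -1)
actuator = (-3, -1) — from layer 2 (phototaxis)

-3 -1 phototaxis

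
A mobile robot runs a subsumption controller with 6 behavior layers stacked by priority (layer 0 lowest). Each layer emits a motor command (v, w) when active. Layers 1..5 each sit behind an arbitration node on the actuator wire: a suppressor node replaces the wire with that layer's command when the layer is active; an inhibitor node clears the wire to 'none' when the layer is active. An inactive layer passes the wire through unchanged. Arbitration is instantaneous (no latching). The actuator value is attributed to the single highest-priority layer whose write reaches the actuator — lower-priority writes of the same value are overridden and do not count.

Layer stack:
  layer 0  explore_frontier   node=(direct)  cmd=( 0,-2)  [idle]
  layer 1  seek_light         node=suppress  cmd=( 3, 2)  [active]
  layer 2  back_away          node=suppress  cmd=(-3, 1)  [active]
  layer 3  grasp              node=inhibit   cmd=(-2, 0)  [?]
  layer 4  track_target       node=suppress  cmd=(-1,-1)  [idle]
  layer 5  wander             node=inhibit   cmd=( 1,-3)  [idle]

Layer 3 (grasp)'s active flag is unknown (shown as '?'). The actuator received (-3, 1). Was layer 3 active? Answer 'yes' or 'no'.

no

If layer 3 is active=yes:
  actuator would be none
If layer 3 is active=no:
  actuator would be (-3, 1)
Observed (-3, 1), so layer 3 was idle.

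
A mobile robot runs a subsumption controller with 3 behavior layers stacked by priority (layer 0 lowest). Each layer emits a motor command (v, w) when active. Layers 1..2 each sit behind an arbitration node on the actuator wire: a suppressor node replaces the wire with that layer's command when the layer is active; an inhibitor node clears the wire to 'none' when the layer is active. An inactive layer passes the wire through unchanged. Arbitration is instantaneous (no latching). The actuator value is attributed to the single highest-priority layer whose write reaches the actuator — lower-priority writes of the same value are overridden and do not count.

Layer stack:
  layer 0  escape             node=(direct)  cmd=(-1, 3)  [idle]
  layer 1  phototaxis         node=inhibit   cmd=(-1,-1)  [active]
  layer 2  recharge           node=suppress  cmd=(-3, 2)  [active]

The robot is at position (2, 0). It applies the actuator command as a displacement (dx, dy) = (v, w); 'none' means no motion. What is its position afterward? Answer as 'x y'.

-1 2

layer 0 (escape) idle — none
layer 1 (phototaxis) active — inhibits: none
layer 2 (recharge) active — suppresses: (-3, 2)
→ actuator (-3, 2)
position: (2, 0) + (-3, 2) = (-1, 2)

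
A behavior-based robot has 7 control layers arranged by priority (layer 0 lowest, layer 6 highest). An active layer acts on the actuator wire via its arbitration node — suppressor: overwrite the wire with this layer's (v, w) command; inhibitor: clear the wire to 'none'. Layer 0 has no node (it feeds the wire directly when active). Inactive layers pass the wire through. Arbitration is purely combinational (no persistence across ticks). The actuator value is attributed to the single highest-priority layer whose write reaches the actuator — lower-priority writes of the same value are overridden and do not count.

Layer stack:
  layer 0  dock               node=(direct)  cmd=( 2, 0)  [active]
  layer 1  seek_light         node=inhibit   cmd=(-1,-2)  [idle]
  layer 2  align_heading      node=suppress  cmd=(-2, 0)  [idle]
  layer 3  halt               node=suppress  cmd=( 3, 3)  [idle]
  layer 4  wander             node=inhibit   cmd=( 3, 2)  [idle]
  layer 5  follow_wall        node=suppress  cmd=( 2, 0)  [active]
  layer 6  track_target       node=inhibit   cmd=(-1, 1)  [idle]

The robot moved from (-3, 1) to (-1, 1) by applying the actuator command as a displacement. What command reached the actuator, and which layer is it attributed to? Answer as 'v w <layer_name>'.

2 0 follow_wall

displacement = (-1, 1) − (-3, 1) = (2, 0)
layer 0 (dock) active — direct: (2, 0)
layer 1 (seek_light) idle — unchanged: (2, 0)
layer 2 (align_heading) idle — unchanged: (2, 0)
layer 3 (halt) idle — unchanged: (2, 0)
layer 4 (wander) idle — unchanged: (2, 0)
layer 5 (follow_wall) active — suppresses: (2, 0)
layer 6 (track_target) idle — unchanged: (2, 0)
→ actuator (2, 0) — from layer 5 (follow_wall)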